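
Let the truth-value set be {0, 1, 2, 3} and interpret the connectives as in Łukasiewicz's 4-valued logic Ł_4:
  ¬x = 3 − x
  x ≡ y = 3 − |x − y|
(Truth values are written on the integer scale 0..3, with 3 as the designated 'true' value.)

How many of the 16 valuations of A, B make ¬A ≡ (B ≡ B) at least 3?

A = 0, B = 0 ↦ 3  ≥
A = 0, B = 1 ↦ 3  ≥
A = 0, B = 2 ↦ 3  ≥
A = 0, B = 3 ↦ 3  ≥
A = 1, B = 0 ↦ 2  <
A = 1, B = 1 ↦ 2  <
A = 1, B = 2 ↦ 2  <
A = 1, B = 3 ↦ 2  <
A = 2, B = 0 ↦ 1  <
A = 2, B = 1 ↦ 1  <
A = 2, B = 2 ↦ 1  <
A = 2, B = 3 ↦ 1  <
A = 3, B = 0 ↦ 0  <
A = 3, B = 1 ↦ 0  <
A = 3, B = 2 ↦ 0  <
A = 3, B = 3 ↦ 0  <
So 4 of the 16 assignments meet the threshold.

4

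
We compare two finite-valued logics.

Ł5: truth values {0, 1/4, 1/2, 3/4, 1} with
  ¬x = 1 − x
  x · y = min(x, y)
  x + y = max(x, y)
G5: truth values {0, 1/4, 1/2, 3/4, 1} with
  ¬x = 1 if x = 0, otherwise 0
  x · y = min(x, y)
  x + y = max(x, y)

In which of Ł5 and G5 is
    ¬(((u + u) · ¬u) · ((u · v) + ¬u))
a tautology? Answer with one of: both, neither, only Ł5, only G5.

only G5

In Ł5: at u = 1/4, v = 0 the value is 3/4 — not a tautology.
In G5: every assignment gives 1 — tautology.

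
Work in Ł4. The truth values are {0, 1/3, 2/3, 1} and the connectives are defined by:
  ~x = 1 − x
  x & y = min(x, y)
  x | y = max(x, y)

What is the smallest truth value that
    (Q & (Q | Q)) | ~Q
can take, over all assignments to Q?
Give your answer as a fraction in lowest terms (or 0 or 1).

2/3

Take Q = 1/3:
Q | Q = 1/3 | 1/3 = 1/3
Q & (Q | Q) = 1/3 & 1/3 = 1/3
~Q = ~1/3 = 2/3
(Q & (Q | Q)) | ~Q = 1/3 | 2/3 = 2/3
No assignment yields a value below 2/3, so this is the minimum.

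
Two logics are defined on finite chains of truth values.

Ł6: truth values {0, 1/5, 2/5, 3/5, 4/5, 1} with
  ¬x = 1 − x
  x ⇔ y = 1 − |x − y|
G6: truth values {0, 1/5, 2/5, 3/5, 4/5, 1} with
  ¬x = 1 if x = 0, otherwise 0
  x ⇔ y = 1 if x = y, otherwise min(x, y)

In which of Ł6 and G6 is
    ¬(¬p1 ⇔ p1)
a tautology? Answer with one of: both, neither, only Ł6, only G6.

In Ł6: at p1 = 1/5 the value is 3/5 — not a tautology.
In G6: every assignment gives 1 — tautology.

only G6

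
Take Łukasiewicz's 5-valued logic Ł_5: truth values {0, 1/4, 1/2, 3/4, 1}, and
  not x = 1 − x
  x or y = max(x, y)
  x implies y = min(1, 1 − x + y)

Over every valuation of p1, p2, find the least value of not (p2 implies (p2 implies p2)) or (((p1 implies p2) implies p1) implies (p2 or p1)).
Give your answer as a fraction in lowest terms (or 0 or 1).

Take p1 = 1/2, p2 = 0:
p2 implies p2 = 0 implies 0 = 1
p2 implies (p2 implies p2) = 0 implies 1 = 1
not (p2 implies (p2 implies p2)) = not 1 = 0
p1 implies p2 = 1/2 implies 0 = 1/2
(p1 implies p2) implies p1 = 1/2 implies 1/2 = 1
p2 or p1 = 0 or 1/2 = 1/2
((p1 implies p2) implies p1) implies (p2 or p1) = 1 implies 1/2 = 1/2
not (p2 implies (p2 implies p2)) or (((p1 implies p2) implies p1) implies (p2 or p1)) = 0 or 1/2 = 1/2
No assignment yields a value below 1/2, so this is the minimum.

1/2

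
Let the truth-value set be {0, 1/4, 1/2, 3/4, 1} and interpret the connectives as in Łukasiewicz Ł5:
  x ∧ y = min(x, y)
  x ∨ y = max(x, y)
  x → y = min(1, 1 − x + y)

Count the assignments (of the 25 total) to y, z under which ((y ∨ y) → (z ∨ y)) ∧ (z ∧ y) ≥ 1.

value 1: 1 assignment (counts)
value 3/4: 3 assignments
value 1/2: 5 assignments
value 1/4: 7 assignments
value 0: 9 assignments
So 1 of the 25 assignments meets the threshold.

1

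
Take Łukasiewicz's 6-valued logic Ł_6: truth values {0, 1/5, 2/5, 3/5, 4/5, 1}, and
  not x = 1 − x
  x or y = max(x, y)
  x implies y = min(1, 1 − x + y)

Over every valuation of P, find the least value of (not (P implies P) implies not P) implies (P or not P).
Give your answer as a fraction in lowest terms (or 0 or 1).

3/5

Take P = 2/5:
P implies P = 2/5 implies 2/5 = 1
not (P implies P) = not 1 = 0
not P = not 2/5 = 3/5
not (P implies P) implies not P = 0 implies 3/5 = 1
not P = not 2/5 = 3/5
P or not P = 2/5 or 3/5 = 3/5
(not (P implies P) implies not P) implies (P or not P) = 1 implies 3/5 = 3/5
No assignment yields a value below 3/5, so this is the minimum.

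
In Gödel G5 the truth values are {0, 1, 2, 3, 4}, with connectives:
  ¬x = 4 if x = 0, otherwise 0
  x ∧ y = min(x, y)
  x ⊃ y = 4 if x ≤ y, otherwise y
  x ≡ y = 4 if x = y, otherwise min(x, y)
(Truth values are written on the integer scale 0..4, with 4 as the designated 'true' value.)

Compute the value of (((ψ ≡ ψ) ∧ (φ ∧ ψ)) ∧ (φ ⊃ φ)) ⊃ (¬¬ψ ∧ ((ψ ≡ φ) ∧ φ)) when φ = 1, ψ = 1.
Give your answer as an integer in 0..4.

ψ ≡ ψ = 1 ≡ 1 = 4
φ ∧ ψ = 1 ∧ 1 = 1
(ψ ≡ ψ) ∧ (φ ∧ ψ) = 4 ∧ 1 = 1
φ ⊃ φ = 1 ⊃ 1 = 4
((ψ ≡ ψ) ∧ (φ ∧ ψ)) ∧ (φ ⊃ φ) = 1 ∧ 4 = 1
¬ψ = ¬1 = 0
¬¬ψ = ¬0 = 4
ψ ≡ φ = 1 ≡ 1 = 4
(ψ ≡ φ) ∧ φ = 4 ∧ 1 = 1
¬¬ψ ∧ ((ψ ≡ φ) ∧ φ) = 4 ∧ 1 = 1
(((ψ ≡ ψ) ∧ (φ ∧ ψ)) ∧ (φ ⊃ φ)) ⊃ (¬¬ψ ∧ ((ψ ≡ φ) ∧ φ)) = 1 ⊃ 1 = 4

4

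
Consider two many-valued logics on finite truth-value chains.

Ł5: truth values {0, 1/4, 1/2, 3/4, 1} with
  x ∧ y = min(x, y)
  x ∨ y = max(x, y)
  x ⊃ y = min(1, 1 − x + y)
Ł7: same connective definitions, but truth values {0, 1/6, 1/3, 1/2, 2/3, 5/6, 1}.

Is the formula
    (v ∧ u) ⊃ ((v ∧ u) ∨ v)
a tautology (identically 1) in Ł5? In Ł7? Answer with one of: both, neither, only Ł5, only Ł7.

In Ł5: every assignment gives 1 — tautology.
In Ł7: every assignment gives 1 — tautology.

both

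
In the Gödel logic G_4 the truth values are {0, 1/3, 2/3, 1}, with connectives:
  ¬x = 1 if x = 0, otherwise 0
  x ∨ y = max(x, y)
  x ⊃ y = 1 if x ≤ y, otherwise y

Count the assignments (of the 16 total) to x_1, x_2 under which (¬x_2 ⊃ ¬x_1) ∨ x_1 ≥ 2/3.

x_1 = 0, x_2 = 0 ↦ 1  ≥
x_1 = 0, x_2 = 1/3 ↦ 1  ≥
x_1 = 0, x_2 = 2/3 ↦ 1  ≥
x_1 = 0, x_2 = 1 ↦ 1  ≥
x_1 = 1/3, x_2 = 0 ↦ 1/3  <
x_1 = 1/3, x_2 = 1/3 ↦ 1  ≥
x_1 = 1/3, x_2 = 2/3 ↦ 1  ≥
x_1 = 1/3, x_2 = 1 ↦ 1  ≥
x_1 = 2/3, x_2 = 0 ↦ 2/3  ≥
x_1 = 2/3, x_2 = 1/3 ↦ 1  ≥
x_1 = 2/3, x_2 = 2/3 ↦ 1  ≥
x_1 = 2/3, x_2 = 1 ↦ 1  ≥
x_1 = 1, x_2 = 0 ↦ 1  ≥
x_1 = 1, x_2 = 1/3 ↦ 1  ≥
x_1 = 1, x_2 = 2/3 ↦ 1  ≥
x_1 = 1, x_2 = 1 ↦ 1  ≥
So 15 of the 16 assignments meet the threshold.

15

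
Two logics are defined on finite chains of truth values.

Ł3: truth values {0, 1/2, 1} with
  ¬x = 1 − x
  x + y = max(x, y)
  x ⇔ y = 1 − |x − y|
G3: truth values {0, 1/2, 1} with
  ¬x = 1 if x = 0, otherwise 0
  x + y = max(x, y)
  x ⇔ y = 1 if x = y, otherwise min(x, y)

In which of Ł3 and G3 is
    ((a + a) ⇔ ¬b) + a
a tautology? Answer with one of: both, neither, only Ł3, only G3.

In Ł3: at a = 0, b = 0 the value is 0 — not a tautology.
In G3: at a = 0, b = 0 the value is 0 — not a tautology.

neither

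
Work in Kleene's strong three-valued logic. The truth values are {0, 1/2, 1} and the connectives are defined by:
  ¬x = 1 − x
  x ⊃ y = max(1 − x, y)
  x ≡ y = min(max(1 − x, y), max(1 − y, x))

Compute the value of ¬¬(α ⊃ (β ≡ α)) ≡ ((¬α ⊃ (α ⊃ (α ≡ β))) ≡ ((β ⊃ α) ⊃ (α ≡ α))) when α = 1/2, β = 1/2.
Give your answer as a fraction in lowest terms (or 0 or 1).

1/2

β ≡ α = 1/2 ≡ 1/2 = 1/2
α ⊃ (β ≡ α) = 1/2 ⊃ 1/2 = 1/2
¬(α ⊃ (β ≡ α)) = ¬1/2 = 1/2
¬¬(α ⊃ (β ≡ α)) = ¬1/2 = 1/2
¬α = ¬1/2 = 1/2
α ≡ β = 1/2 ≡ 1/2 = 1/2
α ⊃ (α ≡ β) = 1/2 ⊃ 1/2 = 1/2
¬α ⊃ (α ⊃ (α ≡ β)) = 1/2 ⊃ 1/2 = 1/2
β ⊃ α = 1/2 ⊃ 1/2 = 1/2
α ≡ α = 1/2 ≡ 1/2 = 1/2
(β ⊃ α) ⊃ (α ≡ α) = 1/2 ⊃ 1/2 = 1/2
(¬α ⊃ (α ⊃ (α ≡ β))) ≡ ((β ⊃ α) ⊃ (α ≡ α)) = 1/2 ≡ 1/2 = 1/2
¬¬(α ⊃ (β ≡ α)) ≡ ((¬α ⊃ (α ⊃ (α ≡ β))) ≡ ((β ⊃ α) ⊃ (α ≡ α))) = 1/2 ≡ 1/2 = 1/2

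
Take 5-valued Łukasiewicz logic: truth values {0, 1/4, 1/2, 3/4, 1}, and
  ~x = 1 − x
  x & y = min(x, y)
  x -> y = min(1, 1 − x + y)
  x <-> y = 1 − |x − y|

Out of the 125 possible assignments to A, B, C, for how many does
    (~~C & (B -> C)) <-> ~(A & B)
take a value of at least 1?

value 1: 25 assignments (counts)
value 3/4: 40 assignments
value 1/2: 30 assignments
value 1/4: 20 assignments
value 0: 10 assignments
So 25 of the 125 assignments meet the threshold.

25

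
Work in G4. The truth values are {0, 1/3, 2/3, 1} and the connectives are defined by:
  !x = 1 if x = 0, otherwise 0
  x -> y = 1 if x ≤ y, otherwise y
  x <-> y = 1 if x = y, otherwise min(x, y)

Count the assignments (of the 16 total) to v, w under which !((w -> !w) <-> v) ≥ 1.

10

v = 0, w = 0 ↦ 1  ≥
v = 0, w = 1/3 ↦ 0  <
v = 0, w = 2/3 ↦ 0  <
v = 0, w = 1 ↦ 0  <
v = 1/3, w = 0 ↦ 0  <
v = 1/3, w = 1/3 ↦ 1  ≥
v = 1/3, w = 2/3 ↦ 1  ≥
v = 1/3, w = 1 ↦ 1  ≥
v = 2/3, w = 0 ↦ 0  <
v = 2/3, w = 1/3 ↦ 1  ≥
v = 2/3, w = 2/3 ↦ 1  ≥
v = 2/3, w = 1 ↦ 1  ≥
v = 1, w = 0 ↦ 0  <
v = 1, w = 1/3 ↦ 1  ≥
v = 1, w = 2/3 ↦ 1  ≥
v = 1, w = 1 ↦ 1  ≥
So 10 of the 16 assignments meet the threshold.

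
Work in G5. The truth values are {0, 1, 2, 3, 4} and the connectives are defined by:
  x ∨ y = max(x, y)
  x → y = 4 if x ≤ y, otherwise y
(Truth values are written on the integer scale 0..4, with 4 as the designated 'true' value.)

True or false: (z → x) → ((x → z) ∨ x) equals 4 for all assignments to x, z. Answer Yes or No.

No

Counterexample: take x = 1, z = 0.
z → x = 0 → 1 = 4
x → z = 1 → 0 = 0
(x → z) ∨ x = 0 ∨ 1 = 1
(z → x) → ((x → z) ∨ x) = 4 → 1 = 1
This gives 1 ≠ 4.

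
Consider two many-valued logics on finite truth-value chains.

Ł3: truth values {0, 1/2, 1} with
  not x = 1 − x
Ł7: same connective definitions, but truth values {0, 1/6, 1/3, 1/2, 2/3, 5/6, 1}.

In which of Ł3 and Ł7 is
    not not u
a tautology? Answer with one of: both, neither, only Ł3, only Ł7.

In Ł3: at u = 0 the value is 0 — not a tautology.
In Ł7: at u = 0 the value is 0 — not a tautology.

neither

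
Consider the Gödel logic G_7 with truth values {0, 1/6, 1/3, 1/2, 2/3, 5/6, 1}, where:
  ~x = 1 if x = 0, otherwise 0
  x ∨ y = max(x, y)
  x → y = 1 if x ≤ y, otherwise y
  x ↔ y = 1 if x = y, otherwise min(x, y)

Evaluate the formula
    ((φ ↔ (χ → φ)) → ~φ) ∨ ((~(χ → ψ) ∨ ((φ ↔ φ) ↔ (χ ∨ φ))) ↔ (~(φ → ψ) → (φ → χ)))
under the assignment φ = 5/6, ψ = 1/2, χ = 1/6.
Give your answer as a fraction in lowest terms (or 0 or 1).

χ → φ = 1/6 → 5/6 = 1
φ ↔ (χ → φ) = 5/6 ↔ 1 = 5/6
~φ = ~5/6 = 0
(φ ↔ (χ → φ)) → ~φ = 5/6 → 0 = 0
χ → ψ = 1/6 → 1/2 = 1
~(χ → ψ) = ~1 = 0
φ ↔ φ = 5/6 ↔ 5/6 = 1
χ ∨ φ = 1/6 ∨ 5/6 = 5/6
(φ ↔ φ) ↔ (χ ∨ φ) = 1 ↔ 5/6 = 5/6
~(χ → ψ) ∨ ((φ ↔ φ) ↔ (χ ∨ φ)) = 0 ∨ 5/6 = 5/6
φ → ψ = 5/6 → 1/2 = 1/2
~(φ → ψ) = ~1/2 = 0
φ → χ = 5/6 → 1/6 = 1/6
~(φ → ψ) → (φ → χ) = 0 → 1/6 = 1
(~(χ → ψ) ∨ ((φ ↔ φ) ↔ (χ ∨ φ))) ↔ (~(φ → ψ) → (φ → χ)) = 5/6 ↔ 1 = 5/6
((φ ↔ (χ → φ)) → ~φ) ∨ ((~(χ → ψ) ∨ ((φ ↔ φ) ↔ (χ ∨ φ))) ↔ (~(φ → ψ) → (φ → χ))) = 0 ∨ 5/6 = 5/6

5/6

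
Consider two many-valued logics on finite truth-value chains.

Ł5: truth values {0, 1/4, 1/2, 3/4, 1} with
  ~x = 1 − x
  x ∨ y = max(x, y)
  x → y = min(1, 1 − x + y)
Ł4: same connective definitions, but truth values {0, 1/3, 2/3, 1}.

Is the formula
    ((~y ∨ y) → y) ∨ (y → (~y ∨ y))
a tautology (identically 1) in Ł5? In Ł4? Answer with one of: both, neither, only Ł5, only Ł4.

In Ł5: every assignment gives 1 — tautology.
In Ł4: every assignment gives 1 — tautology.

both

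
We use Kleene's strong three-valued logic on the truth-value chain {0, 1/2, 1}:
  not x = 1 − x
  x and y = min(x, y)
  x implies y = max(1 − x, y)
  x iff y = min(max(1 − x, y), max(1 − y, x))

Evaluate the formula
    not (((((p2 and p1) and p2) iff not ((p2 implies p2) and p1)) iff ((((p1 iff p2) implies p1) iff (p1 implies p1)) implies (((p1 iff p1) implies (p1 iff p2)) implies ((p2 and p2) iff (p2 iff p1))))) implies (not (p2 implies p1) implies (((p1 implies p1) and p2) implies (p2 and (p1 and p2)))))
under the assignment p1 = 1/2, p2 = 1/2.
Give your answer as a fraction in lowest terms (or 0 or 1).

p2 and p1 = 1/2 and 1/2 = 1/2
(p2 and p1) and p2 = 1/2 and 1/2 = 1/2
p2 implies p2 = 1/2 implies 1/2 = 1/2
(p2 implies p2) and p1 = 1/2 and 1/2 = 1/2
not ((p2 implies p2) and p1) = not 1/2 = 1/2
((p2 and p1) and p2) iff not ((p2 implies p2) and p1) = 1/2 iff 1/2 = 1/2
p1 iff p2 = 1/2 iff 1/2 = 1/2
(p1 iff p2) implies p1 = 1/2 implies 1/2 = 1/2
p1 implies p1 = 1/2 implies 1/2 = 1/2
((p1 iff p2) implies p1) iff (p1 implies p1) = 1/2 iff 1/2 = 1/2
p1 iff p1 = 1/2 iff 1/2 = 1/2
p1 iff p2 = 1/2 iff 1/2 = 1/2
(p1 iff p1) implies (p1 iff p2) = 1/2 implies 1/2 = 1/2
p2 and p2 = 1/2 and 1/2 = 1/2
p2 iff p1 = 1/2 iff 1/2 = 1/2
(p2 and p2) iff (p2 iff p1) = 1/2 iff 1/2 = 1/2
((p1 iff p1) implies (p1 iff p2)) implies ((p2 and p2) iff (p2 iff p1)) = 1/2 implies 1/2 = 1/2
(((p1 iff p2) implies p1) iff (p1 implies p1)) implies (((p1 iff p1) implies (p1 iff p2)) implies ((p2 and p2) iff (p2 iff p1))) = 1/2 implies 1/2 = 1/2
(((p2 and p1) and p2) iff not ((p2 implies p2) and p1)) iff ((((p1 iff p2) implies p1) iff (p1 implies p1)) implies (((p1 iff p1) implies (p1 iff p2)) implies ((p2 and p2) iff (p2 iff p1)))) = 1/2 iff 1/2 = 1/2
p2 implies p1 = 1/2 implies 1/2 = 1/2
not (p2 implies p1) = not 1/2 = 1/2
p1 implies p1 = 1/2 implies 1/2 = 1/2
(p1 implies p1) and p2 = 1/2 and 1/2 = 1/2
p1 and p2 = 1/2 and 1/2 = 1/2
p2 and (p1 and p2) = 1/2 and 1/2 = 1/2
((p1 implies p1) and p2) implies (p2 and (p1 and p2)) = 1/2 implies 1/2 = 1/2
not (p2 implies p1) implies (((p1 implies p1) and p2) implies (p2 and (p1 and p2))) = 1/2 implies 1/2 = 1/2
((((p2 and p1) and p2) iff not ((p2 implies p2) and p1)) iff ((((p1 iff p2) implies p1) iff (p1 implies p1)) implies (((p1 iff p1) implies (p1 iff p2)) implies ((p2 and p2) iff (p2 iff p1))))) implies (not (p2 implies p1) implies (((p1 implies p1) and p2) implies (p2 and (p1 and p2)))) = 1/2 implies 1/2 = 1/2
not (((((p2 and p1) and p2) iff not ((p2 implies p2) and p1)) iff ((((p1 iff p2) implies p1) iff (p1 implies p1)) implies (((p1 iff p1) implies (p1 iff p2)) implies ((p2 and p2) iff (p2 iff p1))))) implies (not (p2 implies p1) implies (((p1 implies p1) and p2) implies (p2 and (p1 and p2))))) = not 1/2 = 1/2

1/2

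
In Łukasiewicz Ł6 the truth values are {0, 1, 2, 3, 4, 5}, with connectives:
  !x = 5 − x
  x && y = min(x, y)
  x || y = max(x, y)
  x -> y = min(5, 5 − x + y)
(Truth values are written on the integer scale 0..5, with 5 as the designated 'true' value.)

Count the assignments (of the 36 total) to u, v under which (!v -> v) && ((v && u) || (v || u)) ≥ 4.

value 5: 8 assignments (counts)
value 4: 8 assignments (counts)
value 3: 5 assignments
value 2: 7 assignments
value 1: 2 assignments
value 0: 6 assignments
So 16 of the 36 assignments meet the threshold.

16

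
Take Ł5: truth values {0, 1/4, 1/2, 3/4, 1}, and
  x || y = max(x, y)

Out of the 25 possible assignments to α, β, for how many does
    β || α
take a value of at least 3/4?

value 1: 9 assignments (counts)
value 3/4: 7 assignments (counts)
value 1/2: 5 assignments
value 1/4: 3 assignments
value 0: 1 assignment
So 16 of the 25 assignments meet the threshold.

16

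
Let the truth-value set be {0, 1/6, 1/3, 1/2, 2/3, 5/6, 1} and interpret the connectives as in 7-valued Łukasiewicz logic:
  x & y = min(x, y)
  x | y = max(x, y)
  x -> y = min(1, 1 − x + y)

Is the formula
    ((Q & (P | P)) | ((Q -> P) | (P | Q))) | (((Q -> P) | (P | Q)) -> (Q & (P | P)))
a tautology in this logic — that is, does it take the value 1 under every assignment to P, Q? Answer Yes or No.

No

Counterexample: take P = 0, Q = 1/6.
P | P = 0 | 0 = 0
Q & (P | P) = 1/6 & 0 = 0
Q -> P = 1/6 -> 0 = 5/6
P | Q = 0 | 1/6 = 1/6
(Q -> P) | (P | Q) = 5/6 | 1/6 = 5/6
(Q & (P | P)) | ((Q -> P) | (P | Q)) = 0 | 5/6 = 5/6
Q -> P = 1/6 -> 0 = 5/6
P | Q = 0 | 1/6 = 1/6
(Q -> P) | (P | Q) = 5/6 | 1/6 = 5/6
P | P = 0 | 0 = 0
Q & (P | P) = 1/6 & 0 = 0
((Q -> P) | (P | Q)) -> (Q & (P | P)) = 5/6 -> 0 = 1/6
((Q & (P | P)) | ((Q -> P) | (P | Q))) | (((Q -> P) | (P | Q)) -> (Q & (P | P))) = 5/6 | 1/6 = 5/6
This gives 5/6 ≠ 1.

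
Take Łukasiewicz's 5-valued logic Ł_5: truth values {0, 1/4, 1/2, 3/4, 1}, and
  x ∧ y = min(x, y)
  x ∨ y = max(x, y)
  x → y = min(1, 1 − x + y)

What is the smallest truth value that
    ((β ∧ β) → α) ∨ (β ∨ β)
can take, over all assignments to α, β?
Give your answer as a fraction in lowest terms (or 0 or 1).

1/2

Take α = 0, β = 1/2:
β ∧ β = 1/2 ∧ 1/2 = 1/2
(β ∧ β) → α = 1/2 → 0 = 1/2
β ∨ β = 1/2 ∨ 1/2 = 1/2
((β ∧ β) → α) ∨ (β ∨ β) = 1/2 ∨ 1/2 = 1/2
No assignment yields a value below 1/2, so this is the minimum.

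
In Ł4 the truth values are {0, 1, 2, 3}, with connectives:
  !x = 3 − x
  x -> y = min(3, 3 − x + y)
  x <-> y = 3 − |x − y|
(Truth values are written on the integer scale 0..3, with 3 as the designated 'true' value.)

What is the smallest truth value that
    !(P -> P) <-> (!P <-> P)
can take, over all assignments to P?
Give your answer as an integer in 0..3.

Take P = 1:
P -> P = 1 -> 1 = 3
!(P -> P) = !3 = 0
!P = !1 = 2
!P <-> P = 2 <-> 1 = 2
!(P -> P) <-> (!P <-> P) = 0 <-> 2 = 1
No assignment yields a value below 1, so this is the minimum.

1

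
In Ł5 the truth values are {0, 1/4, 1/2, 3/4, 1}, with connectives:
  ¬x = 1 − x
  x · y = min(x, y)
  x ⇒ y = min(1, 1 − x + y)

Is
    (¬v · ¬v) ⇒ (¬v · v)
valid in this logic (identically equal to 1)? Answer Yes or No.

No

Counterexample: take v = 0.
¬v = ¬0 = 1
¬v = ¬0 = 1
¬v · ¬v = 1 · 1 = 1
¬v = ¬0 = 1
¬v · v = 1 · 0 = 0
(¬v · ¬v) ⇒ (¬v · v) = 1 ⇒ 0 = 0
This gives 0 ≠ 1.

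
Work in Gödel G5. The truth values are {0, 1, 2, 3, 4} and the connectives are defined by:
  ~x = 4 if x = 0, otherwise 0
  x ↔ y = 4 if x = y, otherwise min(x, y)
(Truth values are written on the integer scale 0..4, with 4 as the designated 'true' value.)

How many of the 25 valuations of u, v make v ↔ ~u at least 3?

6

value 4: 5 assignments (counts)
value 3: 1 assignment (counts)
value 2: 1 assignment
value 1: 1 assignment
value 0: 17 assignments
So 6 of the 25 assignments meet the threshold.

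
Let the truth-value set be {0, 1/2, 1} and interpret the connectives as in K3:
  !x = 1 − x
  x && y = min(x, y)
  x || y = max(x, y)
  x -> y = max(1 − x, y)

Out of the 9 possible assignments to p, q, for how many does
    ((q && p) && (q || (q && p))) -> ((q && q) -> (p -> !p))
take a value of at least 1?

5

p = 0, q = 0 ↦ 1  ≥
p = 0, q = 1/2 ↦ 1  ≥
p = 0, q = 1 ↦ 1  ≥
p = 1/2, q = 0 ↦ 1  ≥
p = 1/2, q = 1/2 ↦ 1/2  <
p = 1/2, q = 1 ↦ 1/2  <
p = 1, q = 0 ↦ 1  ≥
p = 1, q = 1/2 ↦ 1/2  <
p = 1, q = 1 ↦ 0  <
So 5 of the 9 assignments meet the threshold.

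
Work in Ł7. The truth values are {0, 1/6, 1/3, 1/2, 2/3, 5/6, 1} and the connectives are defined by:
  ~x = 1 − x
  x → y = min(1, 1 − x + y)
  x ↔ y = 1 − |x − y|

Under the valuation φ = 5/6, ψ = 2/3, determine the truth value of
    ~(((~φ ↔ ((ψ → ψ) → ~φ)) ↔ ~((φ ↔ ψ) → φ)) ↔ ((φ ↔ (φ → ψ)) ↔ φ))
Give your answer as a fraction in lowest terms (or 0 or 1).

~φ = ~5/6 = 1/6
ψ → ψ = 2/3 → 2/3 = 1
~φ = ~5/6 = 1/6
(ψ → ψ) → ~φ = 1 → 1/6 = 1/6
~φ ↔ ((ψ → ψ) → ~φ) = 1/6 ↔ 1/6 = 1
φ ↔ ψ = 5/6 ↔ 2/3 = 5/6
(φ ↔ ψ) → φ = 5/6 → 5/6 = 1
~((φ ↔ ψ) → φ) = ~1 = 0
(~φ ↔ ((ψ → ψ) → ~φ)) ↔ ~((φ ↔ ψ) → φ) = 1 ↔ 0 = 0
φ → ψ = 5/6 → 2/3 = 5/6
φ ↔ (φ → ψ) = 5/6 ↔ 5/6 = 1
(φ ↔ (φ → ψ)) ↔ φ = 1 ↔ 5/6 = 5/6
((~φ ↔ ((ψ → ψ) → ~φ)) ↔ ~((φ ↔ ψ) → φ)) ↔ ((φ ↔ (φ → ψ)) ↔ φ) = 0 ↔ 5/6 = 1/6
~(((~φ ↔ ((ψ → ψ) → ~φ)) ↔ ~((φ ↔ ψ) → φ)) ↔ ((φ ↔ (φ → ψ)) ↔ φ)) = ~1/6 = 5/6

5/6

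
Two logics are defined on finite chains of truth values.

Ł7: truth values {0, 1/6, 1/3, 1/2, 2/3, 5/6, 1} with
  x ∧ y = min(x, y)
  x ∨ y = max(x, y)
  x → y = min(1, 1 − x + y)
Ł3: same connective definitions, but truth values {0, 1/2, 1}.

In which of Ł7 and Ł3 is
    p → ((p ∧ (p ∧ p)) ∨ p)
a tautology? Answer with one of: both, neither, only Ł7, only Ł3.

both

In Ł7: every assignment gives 1 — tautology.
In Ł3: every assignment gives 1 — tautology.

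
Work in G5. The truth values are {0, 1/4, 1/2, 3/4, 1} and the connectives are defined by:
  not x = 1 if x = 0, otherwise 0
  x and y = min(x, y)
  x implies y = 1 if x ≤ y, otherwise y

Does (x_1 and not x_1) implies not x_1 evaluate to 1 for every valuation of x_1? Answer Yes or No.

Yes

x_1 = 0 ↦ 1
x_1 = 1/4 ↦ 1
x_1 = 1/2 ↦ 1
x_1 = 3/4 ↦ 1
x_1 = 1 ↦ 1
Every assignment gives a value ≥ 1.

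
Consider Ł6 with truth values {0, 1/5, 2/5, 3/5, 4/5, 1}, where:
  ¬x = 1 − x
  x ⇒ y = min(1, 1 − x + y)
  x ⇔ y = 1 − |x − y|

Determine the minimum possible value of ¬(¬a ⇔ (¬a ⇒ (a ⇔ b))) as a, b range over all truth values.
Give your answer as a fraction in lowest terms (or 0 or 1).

0

Take a = 0, b = 0:
¬a = ¬0 = 1
¬a = ¬0 = 1
a ⇔ b = 0 ⇔ 0 = 1
¬a ⇒ (a ⇔ b) = 1 ⇒ 1 = 1
¬a ⇔ (¬a ⇒ (a ⇔ b)) = 1 ⇔ 1 = 1
¬(¬a ⇔ (¬a ⇒ (a ⇔ b))) = ¬1 = 0
No assignment yields a value below 0, so this is the minimum.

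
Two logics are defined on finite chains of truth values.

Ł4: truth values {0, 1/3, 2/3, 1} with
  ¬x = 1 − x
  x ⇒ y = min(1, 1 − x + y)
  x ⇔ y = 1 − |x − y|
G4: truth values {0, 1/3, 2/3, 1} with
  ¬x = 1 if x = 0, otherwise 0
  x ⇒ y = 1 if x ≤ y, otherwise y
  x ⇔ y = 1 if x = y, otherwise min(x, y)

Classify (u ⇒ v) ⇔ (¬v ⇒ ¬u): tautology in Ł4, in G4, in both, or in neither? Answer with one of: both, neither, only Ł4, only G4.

In Ł4: every assignment gives 1 — tautology.
In G4: at u = 2/3, v = 1/3 the value is 1/3 — not a tautology.

only Ł4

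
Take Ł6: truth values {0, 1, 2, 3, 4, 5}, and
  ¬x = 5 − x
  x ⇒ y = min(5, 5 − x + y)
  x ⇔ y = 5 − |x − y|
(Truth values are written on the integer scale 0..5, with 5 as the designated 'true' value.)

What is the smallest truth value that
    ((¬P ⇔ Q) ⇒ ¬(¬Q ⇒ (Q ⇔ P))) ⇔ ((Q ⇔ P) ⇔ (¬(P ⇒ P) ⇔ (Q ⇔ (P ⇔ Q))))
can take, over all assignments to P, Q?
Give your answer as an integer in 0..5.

0

Take P = 1, Q = 4:
¬P = ¬1 = 4
¬P ⇔ Q = 4 ⇔ 4 = 5
¬Q = ¬4 = 1
Q ⇔ P = 4 ⇔ 1 = 2
¬Q ⇒ (Q ⇔ P) = 1 ⇒ 2 = 5
¬(¬Q ⇒ (Q ⇔ P)) = ¬5 = 0
(¬P ⇔ Q) ⇒ ¬(¬Q ⇒ (Q ⇔ P)) = 5 ⇒ 0 = 0
Q ⇔ P = 4 ⇔ 1 = 2
P ⇒ P = 1 ⇒ 1 = 5
¬(P ⇒ P) = ¬5 = 0
P ⇔ Q = 1 ⇔ 4 = 2
Q ⇔ (P ⇔ Q) = 4 ⇔ 2 = 3
¬(P ⇒ P) ⇔ (Q ⇔ (P ⇔ Q)) = 0 ⇔ 3 = 2
(Q ⇔ P) ⇔ (¬(P ⇒ P) ⇔ (Q ⇔ (P ⇔ Q))) = 2 ⇔ 2 = 5
((¬P ⇔ Q) ⇒ ¬(¬Q ⇒ (Q ⇔ P))) ⇔ ((Q ⇔ P) ⇔ (¬(P ⇒ P) ⇔ (Q ⇔ (P ⇔ Q)))) = 0 ⇔ 5 = 0
No assignment yields a value below 0, so this is the minimum.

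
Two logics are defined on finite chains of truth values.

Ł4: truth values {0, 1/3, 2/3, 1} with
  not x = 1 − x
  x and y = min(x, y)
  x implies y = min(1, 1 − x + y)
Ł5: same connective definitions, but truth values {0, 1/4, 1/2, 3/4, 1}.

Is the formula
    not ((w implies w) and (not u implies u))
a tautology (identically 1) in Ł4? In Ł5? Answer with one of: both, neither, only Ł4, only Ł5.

In Ł4: at u = 1/3, w = 0 the value is 1/3 — not a tautology.
In Ł5: at u = 1/4, w = 0 the value is 1/2 — not a tautology.

neither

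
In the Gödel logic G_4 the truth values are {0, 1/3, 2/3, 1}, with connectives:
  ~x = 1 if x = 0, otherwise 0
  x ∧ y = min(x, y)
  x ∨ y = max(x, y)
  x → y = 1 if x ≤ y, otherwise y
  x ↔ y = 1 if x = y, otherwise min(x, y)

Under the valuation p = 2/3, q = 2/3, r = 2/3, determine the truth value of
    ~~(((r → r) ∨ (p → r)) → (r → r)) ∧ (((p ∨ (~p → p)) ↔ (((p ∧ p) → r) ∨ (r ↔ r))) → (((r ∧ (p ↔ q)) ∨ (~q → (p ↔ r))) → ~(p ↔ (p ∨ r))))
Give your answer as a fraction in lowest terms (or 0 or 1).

0

r → r = 2/3 → 2/3 = 1
p → r = 2/3 → 2/3 = 1
(r → r) ∨ (p → r) = 1 ∨ 1 = 1
r → r = 2/3 → 2/3 = 1
((r → r) ∨ (p → r)) → (r → r) = 1 → 1 = 1
~(((r → r) ∨ (p → r)) → (r → r)) = ~1 = 0
~~(((r → r) ∨ (p → r)) → (r → r)) = ~0 = 1
~p = ~2/3 = 0
~p → p = 0 → 2/3 = 1
p ∨ (~p → p) = 2/3 ∨ 1 = 1
p ∧ p = 2/3 ∧ 2/3 = 2/3
(p ∧ p) → r = 2/3 → 2/3 = 1
r ↔ r = 2/3 ↔ 2/3 = 1
((p ∧ p) → r) ∨ (r ↔ r) = 1 ∨ 1 = 1
(p ∨ (~p → p)) ↔ (((p ∧ p) → r) ∨ (r ↔ r)) = 1 ↔ 1 = 1
p ↔ q = 2/3 ↔ 2/3 = 1
r ∧ (p ↔ q) = 2/3 ∧ 1 = 2/3
~q = ~2/3 = 0
p ↔ r = 2/3 ↔ 2/3 = 1
~q → (p ↔ r) = 0 → 1 = 1
(r ∧ (p ↔ q)) ∨ (~q → (p ↔ r)) = 2/3 ∨ 1 = 1
p ∨ r = 2/3 ∨ 2/3 = 2/3
p ↔ (p ∨ r) = 2/3 ↔ 2/3 = 1
~(p ↔ (p ∨ r)) = ~1 = 0
((r ∧ (p ↔ q)) ∨ (~q → (p ↔ r))) → ~(p ↔ (p ∨ r)) = 1 → 0 = 0
((p ∨ (~p → p)) ↔ (((p ∧ p) → r) ∨ (r ↔ r))) → (((r ∧ (p ↔ q)) ∨ (~q → (p ↔ r))) → ~(p ↔ (p ∨ r))) = 1 → 0 = 0
~~(((r → r) ∨ (p → r)) → (r → r)) ∧ (((p ∨ (~p → p)) ↔ (((p ∧ p) → r) ∨ (r ↔ r))) → (((r ∧ (p ↔ q)) ∨ (~q → (p ↔ r))) → ~(p ↔ (p ∨ r)))) = 1 ∧ 0 = 0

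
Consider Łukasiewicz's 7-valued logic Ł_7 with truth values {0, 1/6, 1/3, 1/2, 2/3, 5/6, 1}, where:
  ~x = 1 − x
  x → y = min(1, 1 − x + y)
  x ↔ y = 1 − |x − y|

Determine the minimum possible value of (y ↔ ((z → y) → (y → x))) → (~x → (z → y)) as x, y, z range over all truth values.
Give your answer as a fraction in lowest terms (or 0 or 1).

Take x = 0, y = 2/3, z = 1:
z → y = 1 → 2/3 = 2/3
y → x = 2/3 → 0 = 1/3
(z → y) → (y → x) = 2/3 → 1/3 = 2/3
y ↔ ((z → y) → (y → x)) = 2/3 ↔ 2/3 = 1
~x = ~0 = 1
z → y = 1 → 2/3 = 2/3
~x → (z → y) = 1 → 2/3 = 2/3
(y ↔ ((z → y) → (y → x))) → (~x → (z → y)) = 1 → 2/3 = 2/3
No assignment yields a value below 2/3, so this is the minimum.

2/3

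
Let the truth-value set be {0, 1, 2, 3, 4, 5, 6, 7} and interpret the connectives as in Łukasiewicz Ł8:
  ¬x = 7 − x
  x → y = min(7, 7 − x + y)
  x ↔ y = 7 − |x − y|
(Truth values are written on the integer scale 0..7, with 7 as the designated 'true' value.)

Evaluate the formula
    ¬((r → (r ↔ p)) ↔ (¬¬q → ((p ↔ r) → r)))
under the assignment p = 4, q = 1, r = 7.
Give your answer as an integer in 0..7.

r ↔ p = 7 ↔ 4 = 4
r → (r ↔ p) = 7 → 4 = 4
¬q = ¬1 = 6
¬¬q = ¬6 = 1
p ↔ r = 4 ↔ 7 = 4
(p ↔ r) → r = 4 → 7 = 7
¬¬q → ((p ↔ r) → r) = 1 → 7 = 7
(r → (r ↔ p)) ↔ (¬¬q → ((p ↔ r) → r)) = 4 ↔ 7 = 4
¬((r → (r ↔ p)) ↔ (¬¬q → ((p ↔ r) → r))) = ¬4 = 3

3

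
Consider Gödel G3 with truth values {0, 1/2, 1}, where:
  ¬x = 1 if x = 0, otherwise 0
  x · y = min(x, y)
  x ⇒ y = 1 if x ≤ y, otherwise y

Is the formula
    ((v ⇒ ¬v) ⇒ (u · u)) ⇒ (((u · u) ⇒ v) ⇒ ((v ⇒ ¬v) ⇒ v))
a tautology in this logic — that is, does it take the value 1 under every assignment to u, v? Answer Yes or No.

u = 0, v = 0 ↦ 1
u = 0, v = 1/2 ↦ 1
u = 0, v = 1 ↦ 1
u = 1/2, v = 0 ↦ 1
u = 1/2, v = 1/2 ↦ 1
u = 1/2, v = 1 ↦ 1
u = 1, v = 0 ↦ 1
u = 1, v = 1/2 ↦ 1
u = 1, v = 1 ↦ 1
Every assignment gives a value ≥ 1.

Yes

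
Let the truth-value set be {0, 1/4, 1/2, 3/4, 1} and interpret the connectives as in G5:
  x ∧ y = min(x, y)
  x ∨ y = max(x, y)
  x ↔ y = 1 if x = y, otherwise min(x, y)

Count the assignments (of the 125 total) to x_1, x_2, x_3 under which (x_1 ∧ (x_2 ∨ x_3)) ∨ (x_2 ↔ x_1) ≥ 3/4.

value 1: 29 assignments (counts)
value 3/4: 18 assignments (counts)
value 1/2: 26 assignments
value 1/4: 28 assignments
value 0: 24 assignments
So 47 of the 125 assignments meet the threshold.

47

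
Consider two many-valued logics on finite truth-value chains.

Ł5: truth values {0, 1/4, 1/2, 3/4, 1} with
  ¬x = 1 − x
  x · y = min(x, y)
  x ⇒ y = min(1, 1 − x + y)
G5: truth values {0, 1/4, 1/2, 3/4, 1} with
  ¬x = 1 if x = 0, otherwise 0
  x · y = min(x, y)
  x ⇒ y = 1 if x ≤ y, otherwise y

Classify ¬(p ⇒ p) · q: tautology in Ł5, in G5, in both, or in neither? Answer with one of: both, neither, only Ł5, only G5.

neither

In Ł5: at p = 0, q = 0 the value is 0 — not a tautology.
In G5: at p = 0, q = 0 the value is 0 — not a tautology.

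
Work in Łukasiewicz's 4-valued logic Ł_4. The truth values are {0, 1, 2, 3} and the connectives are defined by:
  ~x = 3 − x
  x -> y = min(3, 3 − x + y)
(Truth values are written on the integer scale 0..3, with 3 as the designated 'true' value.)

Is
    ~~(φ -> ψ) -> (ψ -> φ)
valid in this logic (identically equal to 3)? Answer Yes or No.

No

Counterexample: take φ = 0, ψ = 1.
φ -> ψ = 0 -> 1 = 3
~(φ -> ψ) = ~3 = 0
~~(φ -> ψ) = ~0 = 3
ψ -> φ = 1 -> 0 = 2
~~(φ -> ψ) -> (ψ -> φ) = 3 -> 2 = 2
This gives 2 ≠ 3.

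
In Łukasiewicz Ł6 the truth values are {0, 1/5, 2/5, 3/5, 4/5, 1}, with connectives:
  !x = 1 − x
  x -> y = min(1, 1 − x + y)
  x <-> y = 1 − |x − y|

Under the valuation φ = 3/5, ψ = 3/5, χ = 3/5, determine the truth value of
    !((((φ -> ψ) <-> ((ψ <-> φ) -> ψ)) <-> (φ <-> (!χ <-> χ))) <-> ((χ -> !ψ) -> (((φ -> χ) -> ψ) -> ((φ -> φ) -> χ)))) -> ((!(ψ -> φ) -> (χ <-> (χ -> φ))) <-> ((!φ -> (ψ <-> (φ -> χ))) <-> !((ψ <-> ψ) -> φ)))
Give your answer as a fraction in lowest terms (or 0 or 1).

φ -> ψ = 3/5 -> 3/5 = 1
ψ <-> φ = 3/5 <-> 3/5 = 1
(ψ <-> φ) -> ψ = 1 -> 3/5 = 3/5
(φ -> ψ) <-> ((ψ <-> φ) -> ψ) = 1 <-> 3/5 = 3/5
!χ = !3/5 = 2/5
!χ <-> χ = 2/5 <-> 3/5 = 4/5
φ <-> (!χ <-> χ) = 3/5 <-> 4/5 = 4/5
((φ -> ψ) <-> ((ψ <-> φ) -> ψ)) <-> (φ <-> (!χ <-> χ)) = 3/5 <-> 4/5 = 4/5
!ψ = !3/5 = 2/5
χ -> !ψ = 3/5 -> 2/5 = 4/5
φ -> χ = 3/5 -> 3/5 = 1
(φ -> χ) -> ψ = 1 -> 3/5 = 3/5
φ -> φ = 3/5 -> 3/5 = 1
(φ -> φ) -> χ = 1 -> 3/5 = 3/5
((φ -> χ) -> ψ) -> ((φ -> φ) -> χ) = 3/5 -> 3/5 = 1
(χ -> !ψ) -> (((φ -> χ) -> ψ) -> ((φ -> φ) -> χ)) = 4/5 -> 1 = 1
(((φ -> ψ) <-> ((ψ <-> φ) -> ψ)) <-> (φ <-> (!χ <-> χ))) <-> ((χ -> !ψ) -> (((φ -> χ) -> ψ) -> ((φ -> φ) -> χ))) = 4/5 <-> 1 = 4/5
!((((φ -> ψ) <-> ((ψ <-> φ) -> ψ)) <-> (φ <-> (!χ <-> χ))) <-> ((χ -> !ψ) -> (((φ -> χ) -> ψ) -> ((φ -> φ) -> χ)))) = !4/5 = 1/5
ψ -> φ = 3/5 -> 3/5 = 1
!(ψ -> φ) = !1 = 0
χ -> φ = 3/5 -> 3/5 = 1
χ <-> (χ -> φ) = 3/5 <-> 1 = 3/5
!(ψ -> φ) -> (χ <-> (χ -> φ)) = 0 -> 3/5 = 1
!φ = !3/5 = 2/5
φ -> χ = 3/5 -> 3/5 = 1
ψ <-> (φ -> χ) = 3/5 <-> 1 = 3/5
!φ -> (ψ <-> (φ -> χ)) = 2/5 -> 3/5 = 1
ψ <-> ψ = 3/5 <-> 3/5 = 1
(ψ <-> ψ) -> φ = 1 -> 3/5 = 3/5
!((ψ <-> ψ) -> φ) = !3/5 = 2/5
(!φ -> (ψ <-> (φ -> χ))) <-> !((ψ <-> ψ) -> φ) = 1 <-> 2/5 = 2/5
(!(ψ -> φ) -> (χ <-> (χ -> φ))) <-> ((!φ -> (ψ <-> (φ -> χ))) <-> !((ψ <-> ψ) -> φ)) = 1 <-> 2/5 = 2/5
!((((φ -> ψ) <-> ((ψ <-> φ) -> ψ)) <-> (φ <-> (!χ <-> χ))) <-> ((χ -> !ψ) -> (((φ -> χ) -> ψ) -> ((φ -> φ) -> χ)))) -> ((!(ψ -> φ) -> (χ <-> (χ -> φ))) <-> ((!φ -> (ψ <-> (φ -> χ))) <-> !((ψ <-> ψ) -> φ))) = 1/5 -> 2/5 = 1

1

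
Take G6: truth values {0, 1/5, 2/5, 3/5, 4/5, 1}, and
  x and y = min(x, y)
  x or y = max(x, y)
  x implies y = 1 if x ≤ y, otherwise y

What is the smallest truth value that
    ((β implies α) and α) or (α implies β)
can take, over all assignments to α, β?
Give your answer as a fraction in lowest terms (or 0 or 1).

Take α = 1/5, β = 0:
β implies α = 0 implies 1/5 = 1
(β implies α) and α = 1 and 1/5 = 1/5
α implies β = 1/5 implies 0 = 0
((β implies α) and α) or (α implies β) = 1/5 or 0 = 1/5
No assignment yields a value below 1/5, so this is the minimum.

1/5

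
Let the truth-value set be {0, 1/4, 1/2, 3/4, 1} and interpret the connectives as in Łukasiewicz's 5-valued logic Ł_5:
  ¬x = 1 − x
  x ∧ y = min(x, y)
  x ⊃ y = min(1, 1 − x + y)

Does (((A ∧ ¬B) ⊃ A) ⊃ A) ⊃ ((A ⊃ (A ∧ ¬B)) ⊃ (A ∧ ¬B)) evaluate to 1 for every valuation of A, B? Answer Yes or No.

Yes

At A = 1/2, B = 1, for instance:
¬B = ¬1 = 0
A ∧ ¬B = 1/2 ∧ 0 = 0
(A ∧ ¬B) ⊃ A = 0 ⊃ 1/2 = 1
((A ∧ ¬B) ⊃ A) ⊃ A = 1 ⊃ 1/2 = 1/2
A ⊃ (A ∧ ¬B) = 1/2 ⊃ 0 = 1/2
(A ⊃ (A ∧ ¬B)) ⊃ (A ∧ ¬B) = 1/2 ⊃ 0 = 1/2
(((A ∧ ¬B) ⊃ A) ⊃ A) ⊃ ((A ⊃ (A ∧ ¬B)) ⊃ (A ∧ ¬B)) = 1/2 ⊃ 1/2 = 1
and checking the remaining 24 assignments likewise gives ≥ 1 in every case.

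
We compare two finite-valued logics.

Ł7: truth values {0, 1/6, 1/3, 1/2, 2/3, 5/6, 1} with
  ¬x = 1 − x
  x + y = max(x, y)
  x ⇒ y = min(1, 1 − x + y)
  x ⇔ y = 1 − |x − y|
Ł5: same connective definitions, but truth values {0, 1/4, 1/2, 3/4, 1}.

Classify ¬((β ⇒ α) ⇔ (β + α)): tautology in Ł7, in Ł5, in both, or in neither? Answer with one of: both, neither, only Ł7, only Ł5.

neither

In Ł7: at α = 0, β = 1/6 the value is 2/3 — not a tautology.
In Ł5: at α = 0, β = 1/4 the value is 1/2 — not a tautology.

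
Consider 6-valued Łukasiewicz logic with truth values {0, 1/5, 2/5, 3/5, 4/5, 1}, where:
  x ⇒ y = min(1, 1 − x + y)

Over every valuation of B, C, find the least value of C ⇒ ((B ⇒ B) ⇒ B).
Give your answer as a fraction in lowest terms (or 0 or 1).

Take B = 0, C = 1:
B ⇒ B = 0 ⇒ 0 = 1
(B ⇒ B) ⇒ B = 1 ⇒ 0 = 0
C ⇒ ((B ⇒ B) ⇒ B) = 1 ⇒ 0 = 0
No assignment yields a value below 0, so this is the minimum.

0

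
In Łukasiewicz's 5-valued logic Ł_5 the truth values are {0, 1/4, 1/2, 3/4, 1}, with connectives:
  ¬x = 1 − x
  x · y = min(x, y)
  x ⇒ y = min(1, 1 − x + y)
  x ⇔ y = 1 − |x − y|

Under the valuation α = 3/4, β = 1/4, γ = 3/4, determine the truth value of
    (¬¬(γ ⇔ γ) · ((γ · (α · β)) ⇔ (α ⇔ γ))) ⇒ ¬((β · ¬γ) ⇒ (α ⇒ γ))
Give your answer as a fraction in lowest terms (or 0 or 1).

3/4

γ ⇔ γ = 3/4 ⇔ 3/4 = 1
¬(γ ⇔ γ) = ¬1 = 0
¬¬(γ ⇔ γ) = ¬0 = 1
α · β = 3/4 · 1/4 = 1/4
γ · (α · β) = 3/4 · 1/4 = 1/4
α ⇔ γ = 3/4 ⇔ 3/4 = 1
(γ · (α · β)) ⇔ (α ⇔ γ) = 1/4 ⇔ 1 = 1/4
¬¬(γ ⇔ γ) · ((γ · (α · β)) ⇔ (α ⇔ γ)) = 1 · 1/4 = 1/4
¬γ = ¬3/4 = 1/4
β · ¬γ = 1/4 · 1/4 = 1/4
α ⇒ γ = 3/4 ⇒ 3/4 = 1
(β · ¬γ) ⇒ (α ⇒ γ) = 1/4 ⇒ 1 = 1
¬((β · ¬γ) ⇒ (α ⇒ γ)) = ¬1 = 0
(¬¬(γ ⇔ γ) · ((γ · (α · β)) ⇔ (α ⇔ γ))) ⇒ ¬((β · ¬γ) ⇒ (α ⇒ γ)) = 1/4 ⇒ 0 = 3/4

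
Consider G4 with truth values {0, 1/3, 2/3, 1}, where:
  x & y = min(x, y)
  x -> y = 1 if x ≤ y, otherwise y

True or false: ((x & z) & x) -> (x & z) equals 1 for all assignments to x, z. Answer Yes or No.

x = 0, z = 0 ↦ 1
x = 0, z = 1/3 ↦ 1
x = 0, z = 2/3 ↦ 1
x = 0, z = 1 ↦ 1
x = 1/3, z = 0 ↦ 1
x = 1/3, z = 1/3 ↦ 1
x = 1/3, z = 2/3 ↦ 1
x = 1/3, z = 1 ↦ 1
x = 2/3, z = 0 ↦ 1
x = 2/3, z = 1/3 ↦ 1
x = 2/3, z = 2/3 ↦ 1
x = 2/3, z = 1 ↦ 1
x = 1, z = 0 ↦ 1
x = 1, z = 1/3 ↦ 1
x = 1, z = 2/3 ↦ 1
x = 1, z = 1 ↦ 1
Every assignment gives a value ≥ 1.

Yes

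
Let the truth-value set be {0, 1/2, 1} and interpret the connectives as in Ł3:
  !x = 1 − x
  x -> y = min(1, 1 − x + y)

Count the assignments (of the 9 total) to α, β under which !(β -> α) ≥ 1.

1

α = 0, β = 0 ↦ 0  <
α = 0, β = 1/2 ↦ 1/2  <
α = 0, β = 1 ↦ 1  ≥
α = 1/2, β = 0 ↦ 0  <
α = 1/2, β = 1/2 ↦ 0  <
α = 1/2, β = 1 ↦ 1/2  <
α = 1, β = 0 ↦ 0  <
α = 1, β = 1/2 ↦ 0  <
α = 1, β = 1 ↦ 0  <
So 1 of the 9 assignments meets the threshold.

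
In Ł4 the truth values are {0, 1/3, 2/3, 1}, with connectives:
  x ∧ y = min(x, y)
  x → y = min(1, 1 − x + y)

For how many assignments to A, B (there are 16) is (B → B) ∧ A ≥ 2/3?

8

A = 0, B = 0 ↦ 0  <
A = 0, B = 1/3 ↦ 0  <
A = 0, B = 2/3 ↦ 0  <
A = 0, B = 1 ↦ 0  <
A = 1/3, B = 0 ↦ 1/3  <
A = 1/3, B = 1/3 ↦ 1/3  <
A = 1/3, B = 2/3 ↦ 1/3  <
A = 1/3, B = 1 ↦ 1/3  <
A = 2/3, B = 0 ↦ 2/3  ≥
A = 2/3, B = 1/3 ↦ 2/3  ≥
A = 2/3, B = 2/3 ↦ 2/3  ≥
A = 2/3, B = 1 ↦ 2/3  ≥
A = 1, B = 0 ↦ 1  ≥
A = 1, B = 1/3 ↦ 1  ≥
A = 1, B = 2/3 ↦ 1  ≥
A = 1, B = 1 ↦ 1  ≥
So 8 of the 16 assignments meet the threshold.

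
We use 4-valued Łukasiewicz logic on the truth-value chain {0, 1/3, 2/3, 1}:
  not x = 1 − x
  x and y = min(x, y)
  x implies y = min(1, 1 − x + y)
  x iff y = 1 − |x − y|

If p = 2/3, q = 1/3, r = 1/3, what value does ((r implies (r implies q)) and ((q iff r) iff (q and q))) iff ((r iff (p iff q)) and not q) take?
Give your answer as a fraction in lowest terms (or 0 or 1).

2/3

r implies q = 1/3 implies 1/3 = 1
r implies (r implies q) = 1/3 implies 1 = 1
q iff r = 1/3 iff 1/3 = 1
q and q = 1/3 and 1/3 = 1/3
(q iff r) iff (q and q) = 1 iff 1/3 = 1/3
(r implies (r implies q)) and ((q iff r) iff (q and q)) = 1 and 1/3 = 1/3
p iff q = 2/3 iff 1/3 = 2/3
r iff (p iff q) = 1/3 iff 2/3 = 2/3
not q = not 1/3 = 2/3
(r iff (p iff q)) and not q = 2/3 and 2/3 = 2/3
((r implies (r implies q)) and ((q iff r) iff (q and q))) iff ((r iff (p iff q)) and not q) = 1/3 iff 2/3 = 2/3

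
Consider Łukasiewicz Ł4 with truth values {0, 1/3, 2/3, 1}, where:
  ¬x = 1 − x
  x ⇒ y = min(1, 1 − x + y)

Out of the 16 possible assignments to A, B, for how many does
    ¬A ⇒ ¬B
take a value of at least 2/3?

A = 0, B = 0 ↦ 1  ≥
A = 0, B = 1/3 ↦ 2/3  ≥
A = 0, B = 2/3 ↦ 1/3  <
A = 0, B = 1 ↦ 0  <
A = 1/3, B = 0 ↦ 1  ≥
A = 1/3, B = 1/3 ↦ 1  ≥
A = 1/3, B = 2/3 ↦ 2/3  ≥
A = 1/3, B = 1 ↦ 1/3  <
A = 2/3, B = 0 ↦ 1  ≥
A = 2/3, B = 1/3 ↦ 1  ≥
A = 2/3, B = 2/3 ↦ 1  ≥
A = 2/3, B = 1 ↦ 2/3  ≥
A = 1, B = 0 ↦ 1  ≥
A = 1, B = 1/3 ↦ 1  ≥
A = 1, B = 2/3 ↦ 1  ≥
A = 1, B = 1 ↦ 1  ≥
So 13 of the 16 assignments meet the threshold.

13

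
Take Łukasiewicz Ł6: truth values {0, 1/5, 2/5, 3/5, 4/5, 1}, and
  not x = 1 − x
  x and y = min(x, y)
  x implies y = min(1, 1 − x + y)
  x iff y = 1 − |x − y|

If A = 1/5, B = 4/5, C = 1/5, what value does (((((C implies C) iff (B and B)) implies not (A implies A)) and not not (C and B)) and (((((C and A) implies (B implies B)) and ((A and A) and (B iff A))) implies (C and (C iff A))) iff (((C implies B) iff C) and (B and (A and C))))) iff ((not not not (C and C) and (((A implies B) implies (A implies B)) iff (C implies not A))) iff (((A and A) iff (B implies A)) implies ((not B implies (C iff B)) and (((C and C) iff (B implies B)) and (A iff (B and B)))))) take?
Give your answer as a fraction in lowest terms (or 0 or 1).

3/5

C implies C = 1/5 implies 1/5 = 1
B and B = 4/5 and 4/5 = 4/5
(C implies C) iff (B and B) = 1 iff 4/5 = 4/5
A implies A = 1/5 implies 1/5 = 1
not (A implies A) = not 1 = 0
((C implies C) iff (B and B)) implies not (A implies A) = 4/5 implies 0 = 1/5
C and B = 1/5 and 4/5 = 1/5
not (C and B) = not 1/5 = 4/5
not not (C and B) = not 4/5 = 1/5
(((C implies C) iff (B and B)) implies not (A implies A)) and not not (C and B) = 1/5 and 1/5 = 1/5
C and A = 1/5 and 1/5 = 1/5
B implies B = 4/5 implies 4/5 = 1
(C and A) implies (B implies B) = 1/5 implies 1 = 1
A and A = 1/5 and 1/5 = 1/5
B iff A = 4/5 iff 1/5 = 2/5
(A and A) and (B iff A) = 1/5 and 2/5 = 1/5
((C and A) implies (B implies B)) and ((A and A) and (B iff A)) = 1 and 1/5 = 1/5
C iff A = 1/5 iff 1/5 = 1
C and (C iff A) = 1/5 and 1 = 1/5
(((C and A) implies (B implies B)) and ((A and A) and (B iff A))) implies (C and (C iff A)) = 1/5 implies 1/5 = 1
C implies B = 1/5 implies 4/5 = 1
(C implies B) iff C = 1 iff 1/5 = 1/5
A and C = 1/5 and 1/5 = 1/5
B and (A and C) = 4/5 and 1/5 = 1/5
((C implies B) iff C) and (B and (A and C)) = 1/5 and 1/5 = 1/5
((((C and A) implies (B implies B)) and ((A and A) and (B iff A))) implies (C and (C iff A))) iff (((C implies B) iff C) and (B and (A and C))) = 1 iff 1/5 = 1/5
((((C implies C) iff (B and B)) implies not (A implies A)) and not not (C and B)) and (((((C and A) implies (B implies B)) and ((A and A) and (B iff A))) implies (C and (C iff A))) iff (((C implies B) iff C) and (B and (A and C)))) = 1/5 and 1/5 = 1/5
C and C = 1/5 and 1/5 = 1/5
not (C and C) = not 1/5 = 4/5
not not (C and C) = not 4/5 = 1/5
not not not (C and C) = not 1/5 = 4/5
A implies B = 1/5 implies 4/5 = 1
A implies B = 1/5 implies 4/5 = 1
(A implies B) implies (A implies B) = 1 implies 1 = 1
not A = not 1/5 = 4/5
C implies not A = 1/5 implies 4/5 = 1
((A implies B) implies (A implies B)) iff (C implies not A) = 1 iff 1 = 1
not not not (C and C) and (((A implies B) implies (A implies B)) iff (C implies not A)) = 4/5 and 1 = 4/5
A and A = 1/5 and 1/5 = 1/5
B implies A = 4/5 implies 1/5 = 2/5
(A and A) iff (B implies A) = 1/5 iff 2/5 = 4/5
not B = not 4/5 = 1/5
C iff B = 1/5 iff 4/5 = 2/5
not B implies (C iff B) = 1/5 implies 2/5 = 1
C and C = 1/5 and 1/5 = 1/5
B implies B = 4/5 implies 4/5 = 1
(C and C) iff (B implies B) = 1/5 iff 1 = 1/5
B and B = 4/5 and 4/5 = 4/5
A iff (B and B) = 1/5 iff 4/5 = 2/5
((C and C) iff (B implies B)) and (A iff (B and B)) = 1/5 and 2/5 = 1/5
(not B implies (C iff B)) and (((C and C) iff (B implies B)) and (A iff (B and B))) = 1 and 1/5 = 1/5
((A and A) iff (B implies A)) implies ((not B implies (C iff B)) and (((C and C) iff (B implies B)) and (A iff (B and B)))) = 4/5 implies 1/5 = 2/5
(not not not (C and C) and (((A implies B) implies (A implies B)) iff (C implies not A))) iff (((A and A) iff (B implies A)) implies ((not B implies (C iff B)) and (((C and C) iff (B implies B)) and (A iff (B and B))))) = 4/5 iff 2/5 = 3/5
(((((C implies C) iff (B and B)) implies not (A implies A)) and not not (C and B)) and (((((C and A) implies (B implies B)) and ((A and A) and (B iff A))) implies (C and (C iff A))) iff (((C implies B) iff C) and (B and (A and C))))) iff ((not not not (C and C) and (((A implies B) implies (A implies B)) iff (C implies not A))) iff (((A and A) iff (B implies A)) implies ((not B implies (C iff B)) and (((C and C) iff (B implies B)) and (A iff (B and B)))))) = 1/5 iff 3/5 = 3/5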